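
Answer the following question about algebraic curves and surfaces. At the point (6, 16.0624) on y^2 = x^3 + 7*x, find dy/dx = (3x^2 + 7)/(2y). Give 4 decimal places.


Using implicit differentiation of y^2 = x^3 + 7*x:
2y * dy/dx = 3x^2 + 7
dy/dx = (3x^2 + 7)/(2y)
Numerator: 3*6^2 + 7 = 115
Denominator: 2*16.0624 = 32.1248
dy/dx = 115/32.1248 = 3.5798

3.5798


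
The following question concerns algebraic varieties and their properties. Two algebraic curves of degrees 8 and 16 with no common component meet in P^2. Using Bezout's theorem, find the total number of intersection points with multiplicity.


Bezout's theorem states the intersection count equals the product of degrees.
Intersection count = 8 * 16 = 128

128


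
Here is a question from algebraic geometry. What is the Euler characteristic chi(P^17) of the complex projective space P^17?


The complex projective space P^17 has one cell in each even real dimension 0, 2, ..., 34.
The cohomology groups are H^{2k}(P^17) = Z for k = 0,...,17, and 0 otherwise.
Euler characteristic = sum of Betti numbers = 1 per even-dimensional cohomology group.
chi(P^17) = 17 + 1 = 18

18


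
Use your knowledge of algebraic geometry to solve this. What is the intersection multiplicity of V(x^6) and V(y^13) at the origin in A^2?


The intersection multiplicity of V(x^a) and V(y^b) at the origin is:
I(O; V(x^6), V(y^13)) = dim_k(k[x,y]/(x^6, y^13))
A basis for k[x,y]/(x^6, y^13) is the set of monomials x^i * y^j
where 0 <= i < 6 and 0 <= j < 13.
The number of such monomials is 6 * 13 = 78

78


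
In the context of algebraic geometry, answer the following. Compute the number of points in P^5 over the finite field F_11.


P^5(F_11) has (q^(n+1) - 1)/(q - 1) points.
= 11^5 + 11^4 + 11^3 + 11^2 + 11^1 + 11^0
= 161051 + 14641 + 1331 + 121 + 11 + 1
= 177156

177156


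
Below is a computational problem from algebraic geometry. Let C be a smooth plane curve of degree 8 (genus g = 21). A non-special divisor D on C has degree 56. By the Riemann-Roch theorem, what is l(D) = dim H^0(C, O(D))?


First, compute the genus of a smooth plane curve of degree 8:
g = (d-1)(d-2)/2 = (8-1)(8-2)/2 = 21
For a non-special divisor D (i.e., h^1(D) = 0), Riemann-Roch gives:
l(D) = deg(D) - g + 1
Since deg(D) = 56 >= 2g - 1 = 41, D is non-special.
l(D) = 56 - 21 + 1 = 36

36


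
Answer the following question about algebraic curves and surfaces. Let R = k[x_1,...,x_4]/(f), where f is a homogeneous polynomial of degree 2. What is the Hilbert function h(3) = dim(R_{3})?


For R = k[x_1,...,x_n]/(f) with f homogeneous of degree e:
The Hilbert series is (1 - t^e)/(1 - t)^n.
So h(d) = C(d+n-1, n-1) - C(d-e+n-1, n-1) for d >= e.
With n=4, e=2, d=3:
C(3+4-1, 4-1) = C(6, 3) = 20
C(3-2+4-1, 4-1) = C(4, 3) = 4
h(3) = 20 - 4 = 16

16


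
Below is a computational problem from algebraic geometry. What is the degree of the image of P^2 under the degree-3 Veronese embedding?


The Veronese variety v_3(P^2) has degree d^r.
d^r = 3^2 = 9

9


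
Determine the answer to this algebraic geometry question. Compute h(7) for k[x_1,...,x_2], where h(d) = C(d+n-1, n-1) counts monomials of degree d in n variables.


The Hilbert function for the polynomial ring in 2 variables is:
h(d) = C(d+n-1, n-1)
h(7) = C(7+2-1, 2-1) = C(8, 1)
= 8! / (1! * 7!)
= 8

8


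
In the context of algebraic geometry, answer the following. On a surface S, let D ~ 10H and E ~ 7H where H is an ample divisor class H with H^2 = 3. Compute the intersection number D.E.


Using bilinearity of the intersection pairing on a surface S:
(aH).(bH) = ab * (H.H)
We have H^2 = 3.
D.E = (10H).(7H) = 10*7*3
= 70*3
= 210

210


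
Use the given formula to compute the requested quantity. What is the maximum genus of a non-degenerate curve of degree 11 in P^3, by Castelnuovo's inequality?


Castelnuovo's bound: write d - 1 = m(r-1) + epsilon with 0 <= epsilon < r-1.
d - 1 = 11 - 1 = 10
r - 1 = 3 - 1 = 2
10 = 5*2 + 0, so m = 5, epsilon = 0
pi(d, r) = m(m-1)(r-1)/2 + m*epsilon
= 5*4*2/2 + 5*0
= 40/2 + 0
= 20 + 0 = 20

20


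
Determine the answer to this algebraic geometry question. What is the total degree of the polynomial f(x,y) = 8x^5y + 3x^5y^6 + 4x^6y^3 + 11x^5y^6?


Examine each term for its total degree (sum of exponents).
  Term '8x^5y' has total degree 5+1 = 6.
  Term '3x^5y^6' has total degree 5+6 = 11.
  Term '4x^6y^3' has total degree 6+3 = 9.
  Term '11x^5y^6' has total degree 5+6 = 11.
The maximum total degree among all terms is 11.

11


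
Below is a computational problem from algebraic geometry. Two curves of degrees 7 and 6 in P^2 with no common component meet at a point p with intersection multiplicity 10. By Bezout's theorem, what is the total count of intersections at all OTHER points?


By Bezout's theorem, the total intersection number is d1 * d2.
Total = 7 * 6 = 42
Intersection multiplicity at p = 10
Remaining intersections = 42 - 10 = 32

32


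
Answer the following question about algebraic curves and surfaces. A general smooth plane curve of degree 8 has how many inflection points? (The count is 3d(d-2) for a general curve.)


For a general smooth plane curve C of degree d, the inflection points are
the intersection of C with its Hessian curve, which has degree 3(d-2).
By Bezout, the total intersection number is d * 3(d-2) = 8 * 18 = 144.
For a general curve every flex is ordinary, so each contributes
multiplicity 1 to C·Hess(C), and the number of distinct inflection
points is 3d(d-2).
Inflection points = 3*8*(8-2) = 3*8*6 = 144

144


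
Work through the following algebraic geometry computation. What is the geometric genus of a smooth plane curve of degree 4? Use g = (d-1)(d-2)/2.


Using the genus formula for smooth plane curves:
g = (d-1)(d-2)/2
g = (4-1)(4-2)/2
g = 3*2/2
g = 6/2 = 3

3


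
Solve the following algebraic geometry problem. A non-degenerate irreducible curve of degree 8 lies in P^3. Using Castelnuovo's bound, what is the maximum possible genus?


Castelnuovo's bound: write d - 1 = m(r-1) + epsilon with 0 <= epsilon < r-1.
d - 1 = 8 - 1 = 7
r - 1 = 3 - 1 = 2
7 = 3*2 + 1, so m = 3, epsilon = 1
pi(d, r) = m(m-1)(r-1)/2 + m*epsilon
= 3*2*2/2 + 3*1
= 12/2 + 3
= 6 + 3 = 9

9


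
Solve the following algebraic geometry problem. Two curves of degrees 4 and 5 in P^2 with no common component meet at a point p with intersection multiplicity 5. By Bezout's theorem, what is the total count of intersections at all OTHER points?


By Bezout's theorem, the total intersection number is d1 * d2.
Total = 4 * 5 = 20
Intersection multiplicity at p = 5
Remaining intersections = 20 - 5 = 15

15


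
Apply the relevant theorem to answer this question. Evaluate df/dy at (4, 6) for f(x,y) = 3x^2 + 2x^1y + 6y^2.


df/dy = 2*x^1 + 2*6*y^1
At (4,6): 2*4^1 + 2*6*6^1
= 8 + 72
= 80

80


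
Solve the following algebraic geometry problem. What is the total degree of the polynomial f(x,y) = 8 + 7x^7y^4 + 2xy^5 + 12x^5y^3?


Examine each term for its total degree (sum of exponents).
  Term '8' has total degree 0+0 = 0.
  Term '7x^7y^4' has total degree 7+4 = 11.
  Term '2xy^5' has total degree 1+5 = 6.
  Term '12x^5y^3' has total degree 5+3 = 8.
The maximum total degree among all terms is 11.

11


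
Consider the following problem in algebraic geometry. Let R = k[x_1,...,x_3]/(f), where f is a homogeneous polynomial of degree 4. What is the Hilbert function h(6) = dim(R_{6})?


For R = k[x_1,...,x_n]/(f) with f homogeneous of degree e:
The Hilbert series is (1 - t^e)/(1 - t)^n.
So h(d) = C(d+n-1, n-1) - C(d-e+n-1, n-1) for d >= e.
With n=3, e=4, d=6:
C(6+3-1, 3-1) = C(8, 2) = 28
C(6-4+3-1, 3-1) = C(4, 2) = 6
h(6) = 28 - 6 = 22

22


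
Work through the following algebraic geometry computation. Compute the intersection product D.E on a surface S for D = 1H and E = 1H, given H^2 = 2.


Using bilinearity of the intersection pairing on a surface S:
(aH).(bH) = ab * (H.H)
We have H^2 = 2.
D.E = (1H).(1H) = 1*1*2
= 1*2
= 2

2


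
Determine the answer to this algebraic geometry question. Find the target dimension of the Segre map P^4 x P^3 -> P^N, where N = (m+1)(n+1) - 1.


The Segre embedding maps P^m x P^n into P^N via
all products of coordinates from each factor.
N = (m+1)(n+1) - 1
N = (4+1)(3+1) - 1
N = 5*4 - 1
N = 20 - 1 = 19

19


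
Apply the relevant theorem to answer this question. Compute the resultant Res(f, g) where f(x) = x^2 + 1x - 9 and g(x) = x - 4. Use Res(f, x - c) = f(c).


For Res(f, x - c), we evaluate f at x = c.
f(4) = 4^2 + 1*4 - 9
= 16 + 4 - 9
= 20 - 9 = 11
Res(f, g) = 11

11


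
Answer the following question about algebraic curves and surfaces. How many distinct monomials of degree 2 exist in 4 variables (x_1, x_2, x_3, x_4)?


The number of degree-2 monomials in 4 variables is C(d+n-1, n-1).
= C(2+4-1, 4-1) = C(5, 3)
= 10

10


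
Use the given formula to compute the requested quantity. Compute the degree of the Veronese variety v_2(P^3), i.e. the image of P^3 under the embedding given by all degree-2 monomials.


The Veronese variety v_2(P^3) has degree d^r.
d^r = 2^3 = 8

8


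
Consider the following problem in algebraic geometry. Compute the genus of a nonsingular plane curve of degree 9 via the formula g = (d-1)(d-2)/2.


Using the genus formula for smooth plane curves:
g = (d-1)(d-2)/2
g = (9-1)(9-2)/2
g = 8*7/2
g = 56/2 = 28

28


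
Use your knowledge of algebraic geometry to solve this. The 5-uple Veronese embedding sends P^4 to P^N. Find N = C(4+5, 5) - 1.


The Veronese embedding v_d: P^n -> P^N maps each point to all
degree-d monomials in n+1 homogeneous coordinates.
N = C(n+d, d) - 1
N = C(4+5, 5) - 1
N = C(9, 5) - 1
C(9, 5) = 126
N = 126 - 1 = 125

125


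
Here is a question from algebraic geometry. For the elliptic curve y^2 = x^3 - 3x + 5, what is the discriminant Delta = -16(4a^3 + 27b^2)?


Compute each component:
4a^3 = 4*(-3)^3 = 4*(-27) = -108
27b^2 = 27*5^2 = 27*25 = 675
4a^3 + 27b^2 = -108 + 675 = 567
Delta = -16*567 = -9072

-9072


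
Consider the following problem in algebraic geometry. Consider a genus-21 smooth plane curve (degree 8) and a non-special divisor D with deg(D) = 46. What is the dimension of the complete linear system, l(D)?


First, compute the genus of a smooth plane curve of degree 8:
g = (d-1)(d-2)/2 = (8-1)(8-2)/2 = 21
For a non-special divisor D (i.e., h^1(D) = 0), Riemann-Roch gives:
l(D) = deg(D) - g + 1
Since deg(D) = 46 >= 2g - 1 = 41, D is non-special.
l(D) = 46 - 21 + 1 = 26

26


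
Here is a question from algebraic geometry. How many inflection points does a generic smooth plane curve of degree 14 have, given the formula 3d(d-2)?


For a general smooth plane curve C of degree d, the inflection points are
the intersection of C with its Hessian curve, which has degree 3(d-2).
By Bezout, the total intersection number is d * 3(d-2) = 14 * 36 = 504.
For a general curve every flex is ordinary, so each contributes
multiplicity 1 to C·Hess(C), and the number of distinct inflection
points is 3d(d-2).
Inflection points = 3*14*(14-2) = 3*14*12 = 504

504


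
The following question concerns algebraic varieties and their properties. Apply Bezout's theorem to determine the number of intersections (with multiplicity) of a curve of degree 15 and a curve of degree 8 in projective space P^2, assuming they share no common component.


Bezout's theorem states the intersection count equals the product of degrees.
Intersection count = 15 * 8 = 120

120


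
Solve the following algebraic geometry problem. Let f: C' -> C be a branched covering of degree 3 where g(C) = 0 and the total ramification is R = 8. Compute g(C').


Riemann-Hurwitz formula: 2g' - 2 = d(2g - 2) + R
Given: d = 3, g = 0, R = 8
2g' - 2 = 3*(2*0 - 2) + 8
2g' - 2 = 3*(-2) + 8
2g' - 2 = -6 + 8 = 2
2g' = 4
g' = 2

2


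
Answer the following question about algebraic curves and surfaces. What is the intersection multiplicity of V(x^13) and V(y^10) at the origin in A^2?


The intersection multiplicity of V(x^a) and V(y^b) at the origin is:
I(O; V(x^13), V(y^10)) = dim_k(k[x,y]/(x^13, y^10))
A basis for k[x,y]/(x^13, y^10) is the set of monomials x^i * y^j
where 0 <= i < 13 and 0 <= j < 10.
The number of such monomials is 13 * 10 = 130

130


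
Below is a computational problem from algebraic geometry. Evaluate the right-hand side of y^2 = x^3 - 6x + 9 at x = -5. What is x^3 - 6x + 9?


Compute x^3 - 6x + 9 at x = -5:
x^3 = (-5)^3 = -125
(-6)*x = (-6)*(-5) = 30
Sum: -125 + 30 + 9 = -86

-86


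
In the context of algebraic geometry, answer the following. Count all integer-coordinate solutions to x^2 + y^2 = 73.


Systematically check integer values of x where x^2 <= 73.
For each valid x, check if 73 - x^2 is a perfect square.
x=3: 73 - 9 = 64, sqrt = 8 (valid)
x=8: 73 - 64 = 9, sqrt = 3 (valid)
Total integer solutions found: 8

8


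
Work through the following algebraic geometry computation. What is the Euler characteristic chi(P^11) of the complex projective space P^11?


The complex projective space P^11 has one cell in each even real dimension 0, 2, ..., 22.
The cohomology groups are H^{2k}(P^11) = Z for k = 0,...,11, and 0 otherwise.
Euler characteristic = sum of Betti numbers = 1 per even-dimensional cohomology group.
chi(P^11) = 11 + 1 = 12

12


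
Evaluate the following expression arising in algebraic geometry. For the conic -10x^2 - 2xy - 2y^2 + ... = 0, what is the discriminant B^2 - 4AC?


The discriminant of a conic Ax^2 + Bxy + Cy^2 + ... = 0 is B^2 - 4AC.
B^2 = (-2)^2 = 4
4AC = 4*(-10)*(-2) = 80
Discriminant = 4 - 80 = -76

-76


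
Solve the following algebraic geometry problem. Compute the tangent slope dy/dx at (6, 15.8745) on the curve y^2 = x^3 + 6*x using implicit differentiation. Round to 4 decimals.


Using implicit differentiation of y^2 = x^3 + 6*x:
2y * dy/dx = 3x^2 + 6
dy/dx = (3x^2 + 6)/(2y)
Numerator: 3*6^2 + 6 = 114
Denominator: 2*15.8745 = 31.749
dy/dx = 114/31.749 = 3.5907

3.5907


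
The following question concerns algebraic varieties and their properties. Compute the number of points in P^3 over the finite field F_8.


P^3(F_8) has (q^(n+1) - 1)/(q - 1) points.
= 8^3 + 8^2 + 8^1 + 8^0
= 512 + 64 + 8 + 1
= 585

585


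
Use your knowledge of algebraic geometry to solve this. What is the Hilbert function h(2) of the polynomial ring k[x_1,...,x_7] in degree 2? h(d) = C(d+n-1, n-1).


The Hilbert function for the polynomial ring in 7 variables is:
h(d) = C(d+n-1, n-1)
h(2) = C(2+7-1, 7-1) = C(8, 6)
= 8! / (6! * 2!)
= 28

28


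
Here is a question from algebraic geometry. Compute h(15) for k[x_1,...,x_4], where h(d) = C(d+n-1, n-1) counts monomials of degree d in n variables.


The Hilbert function for the polynomial ring in 4 variables is:
h(d) = C(d+n-1, n-1)
h(15) = C(15+4-1, 4-1) = C(18, 3)
= 18! / (3! * 15!)
= 816

816


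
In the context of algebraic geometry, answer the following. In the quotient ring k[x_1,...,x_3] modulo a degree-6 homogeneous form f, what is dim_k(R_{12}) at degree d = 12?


For R = k[x_1,...,x_n]/(f) with f homogeneous of degree e:
The Hilbert series is (1 - t^e)/(1 - t)^n.
So h(d) = C(d+n-1, n-1) - C(d-e+n-1, n-1) for d >= e.
With n=3, e=6, d=12:
C(12+3-1, 3-1) = C(14, 2) = 91
C(12-6+3-1, 3-1) = C(8, 2) = 28
h(12) = 91 - 28 = 63

63


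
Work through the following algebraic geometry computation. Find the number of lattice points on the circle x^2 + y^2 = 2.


Systematically check integer values of x where x^2 <= 2.
For each valid x, check if 2 - x^2 is a perfect square.
x=1: 2 - 1 = 1, sqrt = 1 (valid)
Total integer solutions found: 4

4


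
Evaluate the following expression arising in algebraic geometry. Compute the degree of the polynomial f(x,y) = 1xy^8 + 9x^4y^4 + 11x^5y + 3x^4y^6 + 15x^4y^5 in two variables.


Examine each term for its total degree (sum of exponents).
  Term '1xy^8' has total degree 1+8 = 9.
  Term '9x^4y^4' has total degree 4+4 = 8.
  Term '11x^5y' has total degree 5+1 = 6.
  Term '3x^4y^6' has total degree 4+6 = 10.
  Term '15x^4y^5' has total degree 4+5 = 9.
The maximum total degree among all terms is 10.

10


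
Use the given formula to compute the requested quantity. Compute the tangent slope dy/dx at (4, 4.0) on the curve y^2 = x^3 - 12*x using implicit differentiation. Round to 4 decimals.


Using implicit differentiation of y^2 = x^3 - 12*x:
2y * dy/dx = 3x^2 - 12
dy/dx = (3x^2 - 12)/(2y)
Numerator: 3*4^2 - 12 = 36
Denominator: 2*4.0 = 8.0
dy/dx = 36/8.0 = 4.5000

4.5000


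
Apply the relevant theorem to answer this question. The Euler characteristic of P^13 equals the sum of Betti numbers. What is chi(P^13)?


The complex projective space P^13 has one cell in each even real dimension 0, 2, ..., 26.
The cohomology groups are H^{2k}(P^13) = Z for k = 0,...,13, and 0 otherwise.
Euler characteristic = sum of Betti numbers = 1 per even-dimensional cohomology group.
chi(P^13) = 13 + 1 = 14

14


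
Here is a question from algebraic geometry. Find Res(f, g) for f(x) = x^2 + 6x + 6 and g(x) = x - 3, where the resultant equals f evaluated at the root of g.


For Res(f, x - c), we evaluate f at x = c.
f(3) = 3^2 + 6*3 + 6
= 9 + 18 + 6
= 27 + 6 = 33
Res(f, g) = 33

33


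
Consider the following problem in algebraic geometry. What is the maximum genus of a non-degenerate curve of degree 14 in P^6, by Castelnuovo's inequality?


Castelnuovo's bound: write d - 1 = m(r-1) + epsilon with 0 <= epsilon < r-1.
d - 1 = 14 - 1 = 13
r - 1 = 6 - 1 = 5
13 = 2*5 + 3, so m = 2, epsilon = 3
pi(d, r) = m(m-1)(r-1)/2 + m*epsilon
= 2*1*5/2 + 2*3
= 10/2 + 6
= 5 + 6 = 11

11


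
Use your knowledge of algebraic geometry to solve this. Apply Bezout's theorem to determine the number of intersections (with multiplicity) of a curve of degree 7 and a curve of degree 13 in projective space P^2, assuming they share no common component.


Bezout's theorem states the intersection count equals the product of degrees.
Intersection count = 7 * 13 = 91

91


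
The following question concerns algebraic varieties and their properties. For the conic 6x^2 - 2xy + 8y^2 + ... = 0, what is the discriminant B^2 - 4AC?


The discriminant of a conic Ax^2 + Bxy + Cy^2 + ... = 0 is B^2 - 4AC.
B^2 = (-2)^2 = 4
4AC = 4*6*8 = 192
Discriminant = 4 - 192 = -188

-188


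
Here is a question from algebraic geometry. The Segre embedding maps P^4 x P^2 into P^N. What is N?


The Segre embedding maps P^m x P^n into P^N via
all products of coordinates from each factor.
N = (m+1)(n+1) - 1
N = (4+1)(2+1) - 1
N = 5*3 - 1
N = 15 - 1 = 14

14


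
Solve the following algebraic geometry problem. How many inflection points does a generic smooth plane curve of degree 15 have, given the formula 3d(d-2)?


For a general smooth plane curve C of degree d, the inflection points are
the intersection of C with its Hessian curve, which has degree 3(d-2).
By Bezout, the total intersection number is d * 3(d-2) = 15 * 39 = 585.
For a general curve every flex is ordinary, so each contributes
multiplicity 1 to C·Hess(C), and the number of distinct inflection
points is 3d(d-2).
Inflection points = 3*15*(15-2) = 3*15*13 = 585

585


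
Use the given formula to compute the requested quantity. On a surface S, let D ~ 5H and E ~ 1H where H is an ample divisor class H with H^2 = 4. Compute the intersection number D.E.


Using bilinearity of the intersection pairing on a surface S:
(aH).(bH) = ab * (H.H)
We have H^2 = 4.
D.E = (5H).(1H) = 5*1*4
= 5*4
= 20

20


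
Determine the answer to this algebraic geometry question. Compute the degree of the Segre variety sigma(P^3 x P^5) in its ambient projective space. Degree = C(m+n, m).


The degree of the Segre variety P^3 x P^5 is C(m+n, m).
= C(8, 3)
= 56

56


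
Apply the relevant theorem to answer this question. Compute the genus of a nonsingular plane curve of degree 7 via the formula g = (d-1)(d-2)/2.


Using the genus formula for smooth plane curves:
g = (d-1)(d-2)/2
g = (7-1)(7-2)/2
g = 6*5/2
g = 30/2 = 15

15


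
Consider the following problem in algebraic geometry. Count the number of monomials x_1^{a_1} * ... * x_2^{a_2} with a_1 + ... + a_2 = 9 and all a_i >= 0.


The number of degree-9 monomials in 2 variables is C(d+n-1, n-1).
= C(9+2-1, 2-1) = C(10, 1)
= 10

10


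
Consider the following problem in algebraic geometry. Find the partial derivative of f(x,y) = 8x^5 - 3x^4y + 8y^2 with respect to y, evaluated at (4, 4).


df/dy = (-3)*x^4 + 2*8*y^1
At (4,4): (-3)*4^4 + 2*8*4^1
= -768 + 64
= -704

-704


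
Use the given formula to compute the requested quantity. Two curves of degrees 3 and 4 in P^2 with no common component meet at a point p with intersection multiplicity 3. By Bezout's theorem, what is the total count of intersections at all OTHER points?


By Bezout's theorem, the total intersection number is d1 * d2.
Total = 3 * 4 = 12
Intersection multiplicity at p = 3
Remaining intersections = 12 - 3 = 9

9


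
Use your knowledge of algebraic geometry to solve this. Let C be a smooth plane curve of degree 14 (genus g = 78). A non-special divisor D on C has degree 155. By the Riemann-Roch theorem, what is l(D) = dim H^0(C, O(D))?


First, compute the genus of a smooth plane curve of degree 14:
g = (d-1)(d-2)/2 = (14-1)(14-2)/2 = 78
For a non-special divisor D (i.e., h^1(D) = 0), Riemann-Roch gives:
l(D) = deg(D) - g + 1
Since deg(D) = 155 >= 2g - 1 = 155, D is non-special.
l(D) = 155 - 78 + 1 = 78

78


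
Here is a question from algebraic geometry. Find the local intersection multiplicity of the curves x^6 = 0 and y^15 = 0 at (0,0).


The intersection multiplicity of V(x^a) and V(y^b) at the origin is:
I(O; V(x^6), V(y^15)) = dim_k(k[x,y]/(x^6, y^15))
A basis for k[x,y]/(x^6, y^15) is the set of monomials x^i * y^j
where 0 <= i < 6 and 0 <= j < 15.
The number of such monomials is 6 * 15 = 90

90


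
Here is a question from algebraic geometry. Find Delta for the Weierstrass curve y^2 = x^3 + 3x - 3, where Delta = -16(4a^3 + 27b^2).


Compute each component:
4a^3 = 4*3^3 = 4*27 = 108
27b^2 = 27*(-3)^2 = 27*9 = 243
4a^3 + 27b^2 = 108 + 243 = 351
Delta = -16*351 = -5616

-5616


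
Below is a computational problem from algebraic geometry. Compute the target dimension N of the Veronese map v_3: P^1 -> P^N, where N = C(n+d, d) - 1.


The Veronese embedding v_d: P^n -> P^N maps each point to all
degree-d monomials in n+1 homogeneous coordinates.
N = C(n+d, d) - 1
N = C(1+3, 3) - 1
N = C(4, 3) - 1
C(4, 3) = 4
N = 4 - 1 = 3

3


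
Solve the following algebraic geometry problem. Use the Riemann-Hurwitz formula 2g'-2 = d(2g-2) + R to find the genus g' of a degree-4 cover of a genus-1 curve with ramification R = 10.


Riemann-Hurwitz formula: 2g' - 2 = d(2g - 2) + R
Given: d = 4, g = 1, R = 10
2g' - 2 = 4*(2*1 - 2) + 10
2g' - 2 = 4*0 + 10
2g' - 2 = 0 + 10 = 10
2g' = 12
g' = 6

6


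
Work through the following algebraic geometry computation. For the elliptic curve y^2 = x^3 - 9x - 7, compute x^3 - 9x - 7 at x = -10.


Compute x^3 - 9x - 7 at x = -10:
x^3 = (-10)^3 = -1000
(-9)*x = (-9)*(-10) = 90
Sum: -1000 + 90 - 7 = -917

-917


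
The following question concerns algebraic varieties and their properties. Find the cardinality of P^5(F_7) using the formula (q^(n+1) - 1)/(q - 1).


P^5(F_7) has (q^(n+1) - 1)/(q - 1) points.
= 7^5 + 7^4 + 7^3 + 7^2 + 7^1 + 7^0
= 16807 + 2401 + 343 + 49 + 7 + 1
= 19608

19608


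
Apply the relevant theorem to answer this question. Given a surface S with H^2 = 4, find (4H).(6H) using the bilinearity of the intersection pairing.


Using bilinearity of the intersection pairing on a surface S:
(aH).(bH) = ab * (H.H)
We have H^2 = 4.
D.E = (4H).(6H) = 4*6*4
= 24*4
= 96

96


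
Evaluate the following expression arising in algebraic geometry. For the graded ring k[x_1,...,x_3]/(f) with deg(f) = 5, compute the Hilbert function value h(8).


For R = k[x_1,...,x_n]/(f) with f homogeneous of degree e:
The Hilbert series is (1 - t^e)/(1 - t)^n.
So h(d) = C(d+n-1, n-1) - C(d-e+n-1, n-1) for d >= e.
With n=3, e=5, d=8:
C(8+3-1, 3-1) = C(10, 2) = 45
C(8-5+3-1, 3-1) = C(5, 2) = 10
h(8) = 45 - 10 = 35

35


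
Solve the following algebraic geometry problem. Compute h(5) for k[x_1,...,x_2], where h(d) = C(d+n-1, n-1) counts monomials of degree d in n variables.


The Hilbert function for the polynomial ring in 2 variables is:
h(d) = C(d+n-1, n-1)
h(5) = C(5+2-1, 2-1) = C(6, 1)
= 6! / (1! * 5!)
= 6

6


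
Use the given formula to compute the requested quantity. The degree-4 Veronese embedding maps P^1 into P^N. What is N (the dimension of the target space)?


The Veronese embedding v_d: P^n -> P^N maps each point to all
degree-d monomials in n+1 homogeneous coordinates.
N = C(n+d, d) - 1
N = C(1+4, 4) - 1
N = C(5, 4) - 1
C(5, 4) = 5
N = 5 - 1 = 4

4


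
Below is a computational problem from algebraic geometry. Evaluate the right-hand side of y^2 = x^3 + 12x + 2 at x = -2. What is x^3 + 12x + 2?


Compute x^3 + 12x + 2 at x = -2:
x^3 = (-2)^3 = -8
12*x = 12*(-2) = -24
Sum: -8 - 24 + 2 = -30

-30


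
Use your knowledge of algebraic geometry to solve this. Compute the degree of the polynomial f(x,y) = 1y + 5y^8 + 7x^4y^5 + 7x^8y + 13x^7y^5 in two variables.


Examine each term for its total degree (sum of exponents).
  Term '1y' has total degree 0+1 = 1.
  Term '5y^8' has total degree 0+8 = 8.
  Term '7x^4y^5' has total degree 4+5 = 9.
  Term '7x^8y' has total degree 8+1 = 9.
  Term '13x^7y^5' has total degree 7+5 = 12.
The maximum total degree among all terms is 12.

12


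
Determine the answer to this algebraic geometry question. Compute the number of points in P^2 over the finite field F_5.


P^2(F_5) has (q^(n+1) - 1)/(q - 1) points.
= 5^2 + 5^1 + 5^0
= 25 + 5 + 1
= 31

31


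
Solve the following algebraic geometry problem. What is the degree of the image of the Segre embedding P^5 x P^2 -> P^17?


The degree of the Segre variety P^5 x P^2 is C(m+n, m).
= C(7, 5)
= 21

21


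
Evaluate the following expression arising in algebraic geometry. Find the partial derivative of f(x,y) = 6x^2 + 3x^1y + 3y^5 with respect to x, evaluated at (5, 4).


df/dx = 2*6*x^1 + 1*3*x^0*y
At (5,4): 2*6*5^1 + 1*3*5^0*4
= 60 + 12
= 72

72


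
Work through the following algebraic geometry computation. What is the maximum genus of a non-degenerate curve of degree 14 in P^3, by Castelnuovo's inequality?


Castelnuovo's bound: write d - 1 = m(r-1) + epsilon with 0 <= epsilon < r-1.
d - 1 = 14 - 1 = 13
r - 1 = 3 - 1 = 2
13 = 6*2 + 1, so m = 6, epsilon = 1
pi(d, r) = m(m-1)(r-1)/2 + m*epsilon
= 6*5*2/2 + 6*1
= 60/2 + 6
= 30 + 6 = 36

36


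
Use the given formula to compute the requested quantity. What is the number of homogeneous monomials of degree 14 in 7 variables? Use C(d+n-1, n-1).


The number of degree-14 monomials in 7 variables is C(d+n-1, n-1).
= C(14+7-1, 7-1) = C(20, 6)
= 38760

38760


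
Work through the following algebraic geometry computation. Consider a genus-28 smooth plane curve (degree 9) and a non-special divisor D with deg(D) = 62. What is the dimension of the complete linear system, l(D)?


First, compute the genus of a smooth plane curve of degree 9:
g = (d-1)(d-2)/2 = (9-1)(9-2)/2 = 28
For a non-special divisor D (i.e., h^1(D) = 0), Riemann-Roch gives:
l(D) = deg(D) - g + 1
Since deg(D) = 62 >= 2g - 1 = 55, D is non-special.
l(D) = 62 - 28 + 1 = 35

35


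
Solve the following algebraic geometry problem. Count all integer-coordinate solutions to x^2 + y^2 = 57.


Systematically check integer values of x where x^2 <= 57.
For each valid x, check if 57 - x^2 is a perfect square.
Total integer solutions found: 0

0


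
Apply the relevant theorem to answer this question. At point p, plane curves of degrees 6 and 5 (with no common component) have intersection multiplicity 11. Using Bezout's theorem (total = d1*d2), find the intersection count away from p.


By Bezout's theorem, the total intersection number is d1 * d2.
Total = 6 * 5 = 30
Intersection multiplicity at p = 11
Remaining intersections = 30 - 11 = 19

19


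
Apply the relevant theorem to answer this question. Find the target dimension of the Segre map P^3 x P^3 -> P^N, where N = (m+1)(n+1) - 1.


The Segre embedding maps P^m x P^n into P^N via
all products of coordinates from each factor.
N = (m+1)(n+1) - 1
N = (3+1)(3+1) - 1
N = 4*4 - 1
N = 16 - 1 = 15

15


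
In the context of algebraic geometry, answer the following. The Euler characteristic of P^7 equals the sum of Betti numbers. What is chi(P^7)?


The complex projective space P^7 has one cell in each even real dimension 0, 2, ..., 14.
The cohomology groups are H^{2k}(P^7) = Z for k = 0,...,7, and 0 otherwise.
Euler characteristic = sum of Betti numbers = 1 per even-dimensional cohomology group.
chi(P^7) = 7 + 1 = 8

8


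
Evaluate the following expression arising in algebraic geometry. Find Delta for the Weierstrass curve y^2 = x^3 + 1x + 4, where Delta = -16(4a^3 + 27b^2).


Compute each component:
4a^3 = 4*1^3 = 4*1 = 4
27b^2 = 27*4^2 = 27*16 = 432
4a^3 + 27b^2 = 4 + 432 = 436
Delta = -16*436 = -6976

-6976


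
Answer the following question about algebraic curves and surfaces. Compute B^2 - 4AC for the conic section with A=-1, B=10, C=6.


The discriminant of a conic Ax^2 + Bxy + Cy^2 + ... = 0 is B^2 - 4AC.
B^2 = 10^2 = 100
4AC = 4*(-1)*6 = -24
Discriminant = 100 + 24 = 124

124


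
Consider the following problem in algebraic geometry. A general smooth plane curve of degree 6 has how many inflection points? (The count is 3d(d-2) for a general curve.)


For a general smooth plane curve C of degree d, the inflection points are
the intersection of C with its Hessian curve, which has degree 3(d-2).
By Bezout, the total intersection number is d * 3(d-2) = 6 * 12 = 72.
For a general curve every flex is ordinary, so each contributes
multiplicity 1 to C·Hess(C), and the number of distinct inflection
points is 3d(d-2).
Inflection points = 3*6*(6-2) = 3*6*4 = 72

72


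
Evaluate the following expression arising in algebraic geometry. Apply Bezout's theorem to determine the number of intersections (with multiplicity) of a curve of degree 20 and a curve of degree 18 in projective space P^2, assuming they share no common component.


Bezout's theorem states the intersection count equals the product of degrees.
Intersection count = 20 * 18 = 360

360


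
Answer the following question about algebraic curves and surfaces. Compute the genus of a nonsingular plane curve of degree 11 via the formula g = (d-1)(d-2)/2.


Using the genus formula for smooth plane curves:
g = (d-1)(d-2)/2
g = (11-1)(11-2)/2
g = 10*9/2
g = 90/2 = 45

45


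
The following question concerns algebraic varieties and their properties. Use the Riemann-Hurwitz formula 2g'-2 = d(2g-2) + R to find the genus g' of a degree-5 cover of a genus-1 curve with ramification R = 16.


Riemann-Hurwitz formula: 2g' - 2 = d(2g - 2) + R
Given: d = 5, g = 1, R = 16
2g' - 2 = 5*(2*1 - 2) + 16
2g' - 2 = 5*0 + 16
2g' - 2 = 0 + 16 = 16
2g' = 18
g' = 9

9


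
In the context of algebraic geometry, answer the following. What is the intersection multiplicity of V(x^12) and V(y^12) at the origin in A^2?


The intersection multiplicity of V(x^a) and V(y^b) at the origin is:
I(O; V(x^12), V(y^12)) = dim_k(k[x,y]/(x^12, y^12))
A basis for k[x,y]/(x^12, y^12) is the set of monomials x^i * y^j
where 0 <= i < 12 and 0 <= j < 12.
The number of such monomials is 12 * 12 = 144

144


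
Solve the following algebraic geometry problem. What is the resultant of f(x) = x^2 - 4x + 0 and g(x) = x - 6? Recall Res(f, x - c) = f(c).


For Res(f, x - c), we evaluate f at x = c.
f(6) = 6^2 - 4*6 + 0
= 36 - 24 + 0
= 12 + 0 = 12
Res(f, g) = 12

12


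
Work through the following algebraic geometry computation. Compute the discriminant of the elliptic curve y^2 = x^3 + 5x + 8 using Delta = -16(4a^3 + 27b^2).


Compute each component:
4a^3 = 4*5^3 = 4*125 = 500
27b^2 = 27*8^2 = 27*64 = 1728
4a^3 + 27b^2 = 500 + 1728 = 2228
Delta = -16*2228 = -35648

-35648


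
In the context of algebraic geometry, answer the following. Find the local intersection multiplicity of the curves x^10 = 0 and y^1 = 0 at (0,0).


The intersection multiplicity of V(x^a) and V(y^b) at the origin is:
I(O; V(x^10), V(y^1)) = dim_k(k[x,y]/(x^10, y^1))
A basis for k[x,y]/(x^10, y^1) is the set of monomials x^i * y^j
where 0 <= i < 10 and 0 <= j < 1.
The number of such monomials is 10 * 1 = 10

10


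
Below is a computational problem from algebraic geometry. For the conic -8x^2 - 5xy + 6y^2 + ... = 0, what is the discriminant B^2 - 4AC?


The discriminant of a conic Ax^2 + Bxy + Cy^2 + ... = 0 is B^2 - 4AC.
B^2 = (-5)^2 = 25
4AC = 4*(-8)*6 = -192
Discriminant = 25 + 192 = 217

217


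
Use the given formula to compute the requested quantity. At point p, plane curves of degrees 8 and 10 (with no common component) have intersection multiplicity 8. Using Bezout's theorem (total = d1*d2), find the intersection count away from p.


By Bezout's theorem, the total intersection number is d1 * d2.
Total = 8 * 10 = 80
Intersection multiplicity at p = 8
Remaining intersections = 80 - 8 = 72

72


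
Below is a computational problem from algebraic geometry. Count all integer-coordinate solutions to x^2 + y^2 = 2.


Systematically check integer values of x where x^2 <= 2.
For each valid x, check if 2 - x^2 is a perfect square.
x=1: 2 - 1 = 1, sqrt = 1 (valid)
Total integer solutions found: 4

4


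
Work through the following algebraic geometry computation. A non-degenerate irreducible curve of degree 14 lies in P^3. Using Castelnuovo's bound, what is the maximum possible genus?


Castelnuovo's bound: write d - 1 = m(r-1) + epsilon with 0 <= epsilon < r-1.
d - 1 = 14 - 1 = 13
r - 1 = 3 - 1 = 2
13 = 6*2 + 1, so m = 6, epsilon = 1
pi(d, r) = m(m-1)(r-1)/2 + m*epsilon
= 6*5*2/2 + 6*1
= 60/2 + 6
= 30 + 6 = 36

36


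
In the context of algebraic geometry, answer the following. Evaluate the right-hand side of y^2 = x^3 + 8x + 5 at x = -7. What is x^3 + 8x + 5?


Compute x^3 + 8x + 5 at x = -7:
x^3 = (-7)^3 = -343
8*x = 8*(-7) = -56
Sum: -343 - 56 + 5 = -394

-394


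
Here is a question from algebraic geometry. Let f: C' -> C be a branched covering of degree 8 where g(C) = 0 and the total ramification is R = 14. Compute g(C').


Riemann-Hurwitz formula: 2g' - 2 = d(2g - 2) + R
Given: d = 8, g = 0, R = 14
2g' - 2 = 8*(2*0 - 2) + 14
2g' - 2 = 8*(-2) + 14
2g' - 2 = -16 + 14 = -2
2g' = 0
g' = 0

0


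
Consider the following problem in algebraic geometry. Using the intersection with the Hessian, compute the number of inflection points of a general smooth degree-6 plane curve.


For a general smooth plane curve C of degree d, the inflection points are
the intersection of C with its Hessian curve, which has degree 3(d-2).
By Bezout, the total intersection number is d * 3(d-2) = 6 * 12 = 72.
For a general curve every flex is ordinary, so each contributes
multiplicity 1 to C·Hess(C), and the number of distinct inflection
points is 3d(d-2).
Inflection points = 3*6*(6-2) = 3*6*4 = 72

72


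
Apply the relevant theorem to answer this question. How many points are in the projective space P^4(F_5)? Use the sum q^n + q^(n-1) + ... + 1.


P^4(F_5) has (q^(n+1) - 1)/(q - 1) points.
= 5^4 + 5^3 + 5^2 + 5^1 + 5^0
= 625 + 125 + 25 + 5 + 1
= 781

781


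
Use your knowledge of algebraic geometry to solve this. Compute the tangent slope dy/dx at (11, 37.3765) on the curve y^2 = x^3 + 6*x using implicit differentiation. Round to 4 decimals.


Using implicit differentiation of y^2 = x^3 + 6*x:
2y * dy/dx = 3x^2 + 6
dy/dx = (3x^2 + 6)/(2y)
Numerator: 3*11^2 + 6 = 369
Denominator: 2*37.3765 = 74.753
dy/dx = 369/74.753 = 4.9363

4.9363


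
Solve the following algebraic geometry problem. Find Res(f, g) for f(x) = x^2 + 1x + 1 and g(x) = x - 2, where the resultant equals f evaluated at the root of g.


For Res(f, x - c), we evaluate f at x = c.
f(2) = 2^2 + 1*2 + 1
= 4 + 2 + 1
= 6 + 1 = 7
Res(f, g) = 7

7


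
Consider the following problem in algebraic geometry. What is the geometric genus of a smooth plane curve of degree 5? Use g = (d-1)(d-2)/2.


Using the genus formula for smooth plane curves:
g = (d-1)(d-2)/2
g = (5-1)(5-2)/2
g = 4*3/2
g = 12/2 = 6

6


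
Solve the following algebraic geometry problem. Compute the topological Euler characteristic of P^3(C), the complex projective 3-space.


The complex projective space P^3 has one cell in each even real dimension 0, 2, ..., 6.
The cohomology groups are H^{2k}(P^3) = Z for k = 0,...,3, and 0 otherwise.
Euler characteristic = sum of Betti numbers = 1 per even-dimensional cohomology group.
chi(P^3) = 3 + 1 = 4

4


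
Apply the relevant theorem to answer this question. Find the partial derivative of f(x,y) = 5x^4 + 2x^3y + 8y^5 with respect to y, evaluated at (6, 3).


df/dy = 2*x^3 + 5*8*y^4
At (6,3): 2*6^3 + 5*8*3^4
= 432 + 3240
= 3672

3672


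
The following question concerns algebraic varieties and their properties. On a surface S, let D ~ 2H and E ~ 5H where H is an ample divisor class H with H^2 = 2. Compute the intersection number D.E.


Using bilinearity of the intersection pairing on a surface S:
(aH).(bH) = ab * (H.H)
We have H^2 = 2.
D.E = (2H).(5H) = 2*5*2
= 10*2
= 20

20


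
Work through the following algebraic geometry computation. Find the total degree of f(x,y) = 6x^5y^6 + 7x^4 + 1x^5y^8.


Examine each term for its total degree (sum of exponents).
  Term '6x^5y^6' has total degree 5+6 = 11.
  Term '7x^4' has total degree 4+0 = 4.
  Term '1x^5y^8' has total degree 5+8 = 13.
The maximum total degree among all terms is 13.

13


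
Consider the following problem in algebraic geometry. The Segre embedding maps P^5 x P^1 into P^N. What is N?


The Segre embedding maps P^m x P^n into P^N via
all products of coordinates from each factor.
N = (m+1)(n+1) - 1
N = (5+1)(1+1) - 1
N = 6*2 - 1
N = 12 - 1 = 11

11


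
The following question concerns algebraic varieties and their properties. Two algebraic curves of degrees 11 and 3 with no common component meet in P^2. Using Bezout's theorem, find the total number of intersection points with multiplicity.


Bezout's theorem states the intersection count equals the product of degrees.
Intersection count = 11 * 3 = 33

33


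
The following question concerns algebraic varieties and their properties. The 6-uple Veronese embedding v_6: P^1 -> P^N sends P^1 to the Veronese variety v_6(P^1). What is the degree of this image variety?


The Veronese variety v_6(P^1) has degree d^r.
d^r = 6^1 = 6

6


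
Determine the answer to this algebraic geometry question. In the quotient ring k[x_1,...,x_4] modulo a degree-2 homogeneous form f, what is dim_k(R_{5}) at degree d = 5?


For R = k[x_1,...,x_n]/(f) with f homogeneous of degree e:
The Hilbert series is (1 - t^e)/(1 - t)^n.
So h(d) = C(d+n-1, n-1) - C(d-e+n-1, n-1) for d >= e.
With n=4, e=2, d=5:
C(5+4-1, 4-1) = C(8, 3) = 56
C(5-2+4-1, 4-1) = C(6, 3) = 20
h(5) = 56 - 20 = 36

36


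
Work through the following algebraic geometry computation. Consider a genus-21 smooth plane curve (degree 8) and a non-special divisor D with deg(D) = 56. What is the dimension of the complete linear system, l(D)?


First, compute the genus of a smooth plane curve of degree 8:
g = (d-1)(d-2)/2 = (8-1)(8-2)/2 = 21
For a non-special divisor D (i.e., h^1(D) = 0), Riemann-Roch gives:
l(D) = deg(D) - g + 1
Since deg(D) = 56 >= 2g - 1 = 41, D is non-special.
l(D) = 56 - 21 + 1 = 36

36


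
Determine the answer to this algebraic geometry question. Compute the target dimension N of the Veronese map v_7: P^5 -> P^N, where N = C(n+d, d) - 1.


The Veronese embedding v_d: P^n -> P^N maps each point to all
degree-d monomials in n+1 homogeneous coordinates.
N = C(n+d, d) - 1
N = C(5+7, 7) - 1
N = C(12, 7) - 1
C(12, 7) = 792
N = 792 - 1 = 791

791
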